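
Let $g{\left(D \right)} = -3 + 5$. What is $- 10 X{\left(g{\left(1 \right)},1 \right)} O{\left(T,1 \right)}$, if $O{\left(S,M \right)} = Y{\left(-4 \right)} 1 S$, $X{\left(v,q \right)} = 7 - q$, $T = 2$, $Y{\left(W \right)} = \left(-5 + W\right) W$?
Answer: $-4320$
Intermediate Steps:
$g{\left(D \right)} = 2$
$Y{\left(W \right)} = W \left(-5 + W\right)$
$O{\left(S,M \right)} = 36 S$ ($O{\left(S,M \right)} = - 4 \left(-5 - 4\right) 1 S = \left(-4\right) \left(-9\right) 1 S = 36 \cdot 1 S = 36 S$)
$- 10 X{\left(g{\left(1 \right)},1 \right)} O{\left(T,1 \right)} = - 10 \left(7 - 1\right) 36 \cdot 2 = - 10 \left(7 - 1\right) 72 = \left(-10\right) 6 \cdot 72 = \left(-60\right) 72 = -4320$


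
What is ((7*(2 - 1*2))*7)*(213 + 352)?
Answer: 0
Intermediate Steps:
((7*(2 - 1*2))*7)*(213 + 352) = ((7*(2 - 2))*7)*565 = ((7*0)*7)*565 = (0*7)*565 = 0*565 = 0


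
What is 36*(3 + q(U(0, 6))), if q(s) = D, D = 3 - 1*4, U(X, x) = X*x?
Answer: 72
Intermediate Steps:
D = -1 (D = 3 - 4 = -1)
q(s) = -1
36*(3 + q(U(0, 6))) = 36*(3 - 1) = 36*2 = 72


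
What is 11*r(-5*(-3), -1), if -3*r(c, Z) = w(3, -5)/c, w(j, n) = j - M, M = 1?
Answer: -22/45 ≈ -0.48889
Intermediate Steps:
w(j, n) = -1 + j (w(j, n) = j - 1*1 = j - 1 = -1 + j)
r(c, Z) = -2/(3*c) (r(c, Z) = -(-1 + 3)/(3*c) = -2/(3*c))
11*r(-5*(-3), -1) = 11*(-2/(3*((-5*(-3))))) = 11*(-⅔/15) = 11*(-⅔*1/15) = 11*(-2/45) = -22/45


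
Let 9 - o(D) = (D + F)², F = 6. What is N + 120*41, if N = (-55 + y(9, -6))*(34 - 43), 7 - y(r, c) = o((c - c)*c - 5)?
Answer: 5424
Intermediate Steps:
o(D) = 9 - (6 + D)² (o(D) = 9 - (D + 6)² = 9 - (6 + D)²)
y(r, c) = -1 (y(r, c) = 7 - (9 - (6 + ((c - c)*c - 5))²) = 7 - (9 - (6 + (0*c - 5))²) = 7 - (9 - (6 + (0 - 5))²) = 7 - (9 - (6 - 5)²) = 7 - (9 - 1*1²) = 7 - (9 - 1*1) = 7 - (9 - 1) = 7 - 1*8 = 7 - 8 = -1)
N = 504 (N = (-55 - 1)*(34 - 43) = -56*(-9) = 504)
N + 120*41 = 504 + 120*41 = 504 + 4920 = 5424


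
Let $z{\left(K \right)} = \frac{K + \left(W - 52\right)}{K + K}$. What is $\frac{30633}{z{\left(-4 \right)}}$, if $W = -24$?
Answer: $\frac{30633}{10} \approx 3063.3$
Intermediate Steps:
$z{\left(K \right)} = \frac{-76 + K}{2 K}$ ($z{\left(K \right)} = \frac{K - 76}{K + K} = \frac{K - 76}{2 K} = \left(K - 76\right) \frac{1}{2 K} = \left(-76 + K\right) \frac{1}{2 K} = \frac{-76 + K}{2 K}$)
$\frac{30633}{z{\left(-4 \right)}} = \frac{30633}{\frac{1}{2} \frac{1}{-4} \left(-76 - 4\right)} = \frac{30633}{\frac{1}{2} \left(- \frac{1}{4}\right) \left(-80\right)} = \frac{30633}{10}$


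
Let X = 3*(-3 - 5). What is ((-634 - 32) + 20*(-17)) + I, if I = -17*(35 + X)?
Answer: -1193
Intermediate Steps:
X = -24 (X = 3*(-8) = -24)
I = -187 (I = -17*(35 - 24) = -17*11 = -187)
((-634 - 32) + 20*(-17)) + I = ((-634 - 32) + 20*(-17)) - 187 = (-666 - 340) - 187 = -1006 - 187 = -1193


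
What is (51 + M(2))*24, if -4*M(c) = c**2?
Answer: 1200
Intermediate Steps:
M(c) = -c**2/4
(51 + M(2))*24 = (51 - 1/4*2**2)*24 = (51 - 1/4*4)*24 = (51 - 1)*24 = 50*24 = 1200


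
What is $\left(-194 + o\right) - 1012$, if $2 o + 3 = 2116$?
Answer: $- \frac{299}{2} \approx -149.5$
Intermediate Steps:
$o = \frac{2113}{2}$ ($o = - \frac{3}{2} + \frac{1}{2} \cdot 2116 = - \frac{3}{2} + 1058 = \frac{2113}{2} \approx 1056.5$)
$\left(-194 + o\right) - 1012 = \left(-194 + \frac{2113}{2}\right) - 1012 = \frac{1725}{2} - 1012 = - \frac{299}{2}$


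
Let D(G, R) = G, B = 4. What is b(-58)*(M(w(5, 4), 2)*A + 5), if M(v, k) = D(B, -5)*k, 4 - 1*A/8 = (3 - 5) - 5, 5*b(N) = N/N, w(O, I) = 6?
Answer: 709/5 ≈ 141.80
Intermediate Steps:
b(N) = 1/5 (b(N) = (N/N)/5 = (1/5)*1 = 1/5)
A = 88 (A = 32 - 8*((3 - 5) - 5) = 32 - 8*(-2 - 5) = 32 - 8*(-7) = 32 + 56 = 88)
M(v, k) = 4*k
b(-58)*(M(w(5, 4), 2)*A + 5) = ((4*2)*88 + 5)/5 = (8*88 + 5)/5 = (704 + 5)/5 = (1/5)*709 = 709/5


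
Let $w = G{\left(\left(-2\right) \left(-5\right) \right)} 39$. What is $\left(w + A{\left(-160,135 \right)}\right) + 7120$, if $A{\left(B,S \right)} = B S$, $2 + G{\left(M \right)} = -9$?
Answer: $-14909$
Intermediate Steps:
$G{\left(M \right)} = -11$ ($G{\left(M \right)} = -2 - 9 = -11$)
$w = -429$ ($w = \left(-11\right) 39 = -429$)
$\left(w + A{\left(-160,135 \right)}\right) + 7120 = \left(-429 - 21600\right) + 7120 = -22029 + 7120 = -14909$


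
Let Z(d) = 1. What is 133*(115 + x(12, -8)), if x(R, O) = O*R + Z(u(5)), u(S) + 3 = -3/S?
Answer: 2660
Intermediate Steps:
u(S) = -3 - 3/S
x(R, O) = 1 + O*R (x(R, O) = O*R + 1 = 1 + O*R)
133*(115 + x(12, -8)) = 133*(115 + (1 - 8*12)) = 133*(115 + (1 - 96)) = 133*(115 - 95) = 133*20 = 2660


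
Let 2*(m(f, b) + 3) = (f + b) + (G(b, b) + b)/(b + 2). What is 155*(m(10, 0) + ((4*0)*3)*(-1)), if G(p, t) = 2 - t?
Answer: 775/2 ≈ 387.50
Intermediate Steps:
m(f, b) = -3 + 1/(2 + b) + b/2 + f/2 (m(f, b) = -3 + ((f + b) + ((2 - b) + b)/(b + 2))/2 = -3 + ((b + f) + 2/(2 + b))/2 = -3 + (b + f + 2/(2 + b))/2 = -3 + (1/(2 + b) + b/2 + f/2) = -3 + 1/(2 + b) + b/2 + f/2)
155*(m(10, 0) + ((4*0)*3)*(-1)) = 155*((-10 + 0² - 4*0 + 2*10 + 0*10)/(2*(2 + 0)) + ((4*0)*3)*(-1)) = 155*((½)*(-10 + 0 + 0 + 20 + 0)/2 + (0*3)*(-1)) = 155*((½)*(½)*10 + 0*(-1)) = 155*(5/2 + 0) = 155*(5/2) = 775/2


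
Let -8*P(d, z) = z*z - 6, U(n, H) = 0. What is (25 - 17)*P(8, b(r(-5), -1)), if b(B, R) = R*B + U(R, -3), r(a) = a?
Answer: -19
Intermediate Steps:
b(B, R) = B*R (b(B, R) = R*B + 0 = B*R + 0 = B*R)
P(d, z) = 3/4 - z**2/8 (P(d, z) = -(z*z - 6)/8 = -(z**2 - 6)/8 = -(-6 + z**2)/8 = 3/4 - z**2/8)
(25 - 17)*P(8, b(r(-5), -1)) = (25 - 17)*(3/4 - (-5*(-1))**2/8) = 8*(3/4 - 1/8*5**2) = 8*(3/4 - 1/8*25) = 8*(3/4 - 25/8) = 8*(-19/8) = -19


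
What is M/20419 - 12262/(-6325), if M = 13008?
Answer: 332653378/129150175 ≈ 2.5757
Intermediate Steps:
M/20419 - 12262/(-6325) = 13008/20419 - 12262/(-6325) = 13008*(1/20419) - 12262*(-1/6325) = 13008/20419 + 12262/6325 = 332653378/129150175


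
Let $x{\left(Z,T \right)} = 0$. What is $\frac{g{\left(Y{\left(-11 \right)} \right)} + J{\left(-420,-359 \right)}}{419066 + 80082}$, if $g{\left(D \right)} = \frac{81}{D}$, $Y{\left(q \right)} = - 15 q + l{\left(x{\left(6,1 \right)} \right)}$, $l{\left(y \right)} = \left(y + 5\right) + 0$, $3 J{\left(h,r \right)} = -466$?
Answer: $- \frac{78977}{254565480} \approx -0.00031024$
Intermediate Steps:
$J{\left(h,r \right)} = - \frac{466}{3}$ ($J{\left(h,r \right)} = \frac{1}{3} \left(-466\right) = - \frac{466}{3}$)
$l{\left(y \right)} = 5 + y$ ($l{\left(y \right)} = \left(5 + y\right) + 0 = 5 + y$)
$Y{\left(q \right)} = 5 - 15 q$ ($Y{\left(q \right)} = - 15 q + \left(5 + 0\right) = - 15 q + 5 = 5 - 15 q$)
$\frac{g{\left(Y{\left(-11 \right)} \right)} + J{\left(-420,-359 \right)}}{419066 + 80082} = \frac{\frac{81}{5 - -165} - \frac{466}{3}}{419066 + 80082} = \frac{\frac{81}{5 + 165} - \frac{466}{3}}{499148} = \left(\frac{81}{170} - \frac{466}{3}\right) \frac{1}{499148} = \left(- \frac{78977}{510}\right) \frac{1}{499148} = - \frac{78977}{254565480}$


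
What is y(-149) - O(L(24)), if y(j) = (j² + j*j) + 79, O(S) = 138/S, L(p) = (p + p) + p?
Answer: 533749/12 ≈ 44479.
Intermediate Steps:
L(p) = 3*p (L(p) = 2*p + p = 3*p)
y(j) = 79 + 2*j² (y(j) = (j² + j²) + 79 = 2*j² + 79 = 79 + 2*j²)
y(-149) - O(L(24)) = (79 + 2*(-149)²) - 138/(3*24) = (79 + 2*22201) - 138/72 = (79 + 44402) - 138/72 = 44481 - 1*23/12 = 44481 - 23/12 = 533749/12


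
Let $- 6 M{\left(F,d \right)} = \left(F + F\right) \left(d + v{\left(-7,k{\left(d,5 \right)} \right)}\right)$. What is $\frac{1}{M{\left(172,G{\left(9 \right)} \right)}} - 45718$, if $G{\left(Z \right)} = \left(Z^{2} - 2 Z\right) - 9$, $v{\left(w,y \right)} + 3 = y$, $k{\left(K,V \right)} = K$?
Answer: $- \frac{275222361}{6020} \approx -45718.0$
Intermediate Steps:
$v{\left(w,y \right)} = -3 + y$
$G{\left(Z \right)} = -9 + Z^{2} - 2 Z$
$M{\left(F,d \right)} = - \frac{F \left(-3 + 2 d\right)}{3}$ ($M{\left(F,d \right)} = - \frac{\left(F + F\right) \left(d + \left(-3 + d\right)\right)}{6} = - \frac{2 F \left(-3 + 2 d\right)}{6} = - \frac{F \left(-3 + 2 d\right)}{3}$)
$\frac{1}{M{\left(172,G{\left(9 \right)} \right)}} - 45718 = \frac{1}{\frac{1}{3} \cdot 172 \left(3 - 2 \left(-9 + 9^{2} - 18\right)\right)} - 45718 = \frac{1}{\frac{1}{3} \cdot 172 \left(3 - 2 \left(-9 + 81 - 18\right)\right)} - 45718 = \frac{1}{\frac{1}{3} \cdot 172 \left(3 - 108\right)} - 45718 = \frac{1}{\frac{1}{3} \cdot 172 \left(-105\right)} - 45718 = \frac{1}{-6020} - 45718 = - \frac{1}{6020} - 45718 = - \frac{275222361}{6020}$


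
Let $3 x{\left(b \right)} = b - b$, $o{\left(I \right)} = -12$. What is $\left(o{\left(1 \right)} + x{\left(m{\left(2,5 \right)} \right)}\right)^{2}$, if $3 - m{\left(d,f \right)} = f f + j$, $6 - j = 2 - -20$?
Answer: $144$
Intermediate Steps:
$j = -16$ ($j = 6 - \left(2 - -20\right) = 6 - \left(2 + 20\right) = 6 - 22 = -16$)
$m{\left(d,f \right)} = 19 - f^{2}$ ($m{\left(d,f \right)} = 3 - \left(f f - 16\right) = 3 - \left(f^{2} - 16\right) = 3 - \left(-16 + f^{2}\right) = 19 - f^{2}$)
$x{\left(b \right)} = 0$ ($x{\left(b \right)} = \frac{b - b}{3} = \frac{1}{3} \cdot 0 = 0$)
$\left(o{\left(1 \right)} + x{\left(m{\left(2,5 \right)} \right)}\right)^{2} = \left(-12 + 0\right)^{2} = \left(-12\right)^{2} = 144$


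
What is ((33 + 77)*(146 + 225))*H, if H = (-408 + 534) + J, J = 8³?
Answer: 26036780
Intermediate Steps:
J = 512
H = 638 (H = (-408 + 534) + 512 = 126 + 512 = 638)
((33 + 77)*(146 + 225))*H = ((33 + 77)*(146 + 225))*638 = (110*371)*638 = 40810*638 = 26036780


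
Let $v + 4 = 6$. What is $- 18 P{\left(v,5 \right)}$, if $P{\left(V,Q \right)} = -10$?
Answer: $180$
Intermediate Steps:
$v = 2$ ($v = -4 + 6 = 2$)
$- 18 P{\left(v,5 \right)} = \left(-18\right) \left(-10\right) = 180$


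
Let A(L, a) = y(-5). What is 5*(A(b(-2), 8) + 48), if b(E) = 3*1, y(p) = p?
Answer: 215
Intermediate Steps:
b(E) = 3
A(L, a) = -5
5*(A(b(-2), 8) + 48) = 5*(-5 + 48) = 5*43 = 215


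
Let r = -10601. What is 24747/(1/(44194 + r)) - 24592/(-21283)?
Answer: 17693110665385/21283 ≈ 8.3133e+8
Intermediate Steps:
24747/(1/(44194 + r)) - 24592/(-21283) = 24747/(1/(44194 - 10601)) - 24592/(-21283) = 24747/(1/33593) - 24592*(-1/21283) = 24747/(1/33593) + 24592/21283 = 24747*33593 + 24592/21283 = 831325971 + 24592/21283 = 17693110665385/21283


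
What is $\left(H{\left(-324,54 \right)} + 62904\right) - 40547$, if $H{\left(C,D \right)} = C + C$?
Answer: $21709$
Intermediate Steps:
$H{\left(C,D \right)} = 2 C$
$\left(H{\left(-324,54 \right)} + 62904\right) - 40547 = \left(2 \left(-324\right) + 62904\right) - 40547 = \left(-648 + 62904\right) - 40547 = 62256 - 40547 = 21709$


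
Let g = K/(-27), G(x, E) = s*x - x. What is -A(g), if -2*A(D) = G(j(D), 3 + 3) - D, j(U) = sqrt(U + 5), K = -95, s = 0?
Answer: -95/54 - sqrt(690)/18 ≈ -3.2186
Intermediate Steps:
j(U) = sqrt(5 + U)
G(x, E) = -x (G(x, E) = 0*x - x = 0 - x = -x)
g = 95/27 (g = -95/(-27) = -95*(-1/27) = 95/27 ≈ 3.5185)
A(D) = D/2 + sqrt(5 + D)/2 (A(D) = -(-sqrt(5 + D) - D)/2 = -(-D - sqrt(5 + D))/2 = D/2 + sqrt(5 + D)/2)
-A(g) = -((1/2)*(95/27) + sqrt(5 + 95/27)/2) = -(95/54 + sqrt(230/27)/2) = -(95/54 + (sqrt(690)/9)/2) = -(95/54 + sqrt(690)/18) = -95/54 - sqrt(690)/18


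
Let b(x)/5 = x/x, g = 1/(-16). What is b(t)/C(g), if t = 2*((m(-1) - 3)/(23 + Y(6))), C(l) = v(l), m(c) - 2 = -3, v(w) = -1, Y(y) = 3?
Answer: -5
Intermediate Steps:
m(c) = -1 (m(c) = 2 - 3 = -1)
g = -1/16 ≈ -0.062500
C(l) = -1
t = -4/13 (t = 2*((-1 - 3)/(23 + 3)) = 2*(-4/26) = 2*(-4*1/26) = 2*(-2/13) = -4/13 ≈ -0.30769)
b(x) = 5 (b(x) = 5*(x/x) = 5*1 = 5)
b(t)/C(g) = 5/(-1) = 5*(-1) = -5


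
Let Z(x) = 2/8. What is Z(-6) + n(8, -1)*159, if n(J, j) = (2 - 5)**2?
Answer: 5725/4 ≈ 1431.3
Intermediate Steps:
Z(x) = 1/4 (Z(x) = 2*(1/8) = 1/4)
n(J, j) = 9 (n(J, j) = (-3)**2 = 9)
Z(-6) + n(8, -1)*159 = 1/4 + 9*159 = 1/4 + 1431 = 5725/4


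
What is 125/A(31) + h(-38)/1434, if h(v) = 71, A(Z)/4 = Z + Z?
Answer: 98429/177816 ≈ 0.55354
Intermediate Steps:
A(Z) = 8*Z (A(Z) = 4*(Z + Z) = 4*(2*Z) = 8*Z)
125/A(31) + h(-38)/1434 = 125/((8*31)) + 71/1434 = 125/248 + 71*(1/1434) = 125*(1/248) + 71/1434 = 125/248 + 71/1434 = 98429/177816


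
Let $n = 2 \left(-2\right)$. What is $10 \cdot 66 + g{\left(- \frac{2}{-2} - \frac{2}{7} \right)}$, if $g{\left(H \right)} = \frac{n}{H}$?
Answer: $\frac{3272}{5} \approx 654.4$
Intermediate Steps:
$n = -4$
$g{\left(H \right)} = - \frac{4}{H}$
$10 \cdot 66 + g{\left(- \frac{2}{-2} - \frac{2}{7} \right)} = 10 \cdot 66 - \frac{4}{- \frac{2}{-2} - \frac{2}{7}} = 660 - \frac{4}{\left(-2\right) \left(- \frac{1}{2}\right) - \frac{2}{7}} = 660 - \frac{4}{1 - \frac{2}{7}} = 660 - \frac{4}{\frac{5}{7}} = 660 - \frac{28}{5} = \frac{3272}{5}$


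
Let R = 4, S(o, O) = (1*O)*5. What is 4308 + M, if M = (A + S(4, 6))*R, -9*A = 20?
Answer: 39772/9 ≈ 4419.1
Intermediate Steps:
S(o, O) = 5*O (S(o, O) = O*5 = 5*O)
A = -20/9 (A = -⅑*20 = -20/9 ≈ -2.2222)
M = 1000/9 (M = (-20/9 + 5*6)*4 = (-20/9 + 30)*4 = (250/9)*4 = 1000/9 ≈ 111.11)
4308 + M = 4308 + 1000/9 = 39772/9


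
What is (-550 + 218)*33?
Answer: -10956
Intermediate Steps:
(-550 + 218)*33 = -332*33 = -10956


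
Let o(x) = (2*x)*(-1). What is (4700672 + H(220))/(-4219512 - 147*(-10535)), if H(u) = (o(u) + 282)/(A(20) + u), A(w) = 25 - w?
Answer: -1057651042/600945075 ≈ -1.7600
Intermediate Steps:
o(x) = -2*x
H(u) = (282 - 2*u)/(5 + u) (H(u) = (-2*u + 282)/((25 - 1*20) + u) = (282 - 2*u)/((25 - 20) + u) = (282 - 2*u)/(5 + u))
(4700672 + H(220))/(-4219512 - 147*(-10535)) = (4700672 + 2*(141 - 1*220)/(5 + 220))/(-4219512 - 147*(-10535)) = (4700672 + 2*(141 - 220)/225)/(-4219512 + 1548645) = (4700672 + 2*(1/225)*(-79))/(-2670867) = (4700672 - 158/225)*(-1/2670867) = (1057651042/225)*(-1/2670867) = -1057651042/600945075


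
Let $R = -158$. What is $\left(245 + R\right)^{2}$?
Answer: $7569$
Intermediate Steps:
$\left(245 + R\right)^{2} = \left(245 - 158\right)^{2} = 87^{2} = 7569$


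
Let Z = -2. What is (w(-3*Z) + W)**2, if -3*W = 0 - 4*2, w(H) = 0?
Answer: 64/9 ≈ 7.1111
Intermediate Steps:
W = 8/3 (W = -(0 - 4*2)/3 = -(0 - 8)/3 = -1/3*(-8) = 8/3 ≈ 2.6667)
(w(-3*Z) + W)**2 = (0 + 8/3)**2 = (8/3)**2 = 64/9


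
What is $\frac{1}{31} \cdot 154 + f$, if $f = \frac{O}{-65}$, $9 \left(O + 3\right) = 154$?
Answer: $\frac{86153}{18135} \approx 4.7506$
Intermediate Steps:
$O = \frac{127}{9}$ ($O = -3 + \frac{1}{9} \cdot 154 = -3 + \frac{154}{9} = \frac{127}{9} \approx 14.111$)
$f = - \frac{127}{585}$ ($f = \frac{127}{9 \left(-65\right)} = \frac{127}{9} \left(- \frac{1}{65}\right) = - \frac{127}{585} \approx -0.21709$)
$\frac{1}{31} \cdot 154 + f = \frac{1}{31} \cdot 154 - \frac{127}{585} = \frac{154}{31} - \frac{127}{585} = \frac{86153}{18135}$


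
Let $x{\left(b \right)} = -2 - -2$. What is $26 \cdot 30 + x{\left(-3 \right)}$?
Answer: $780$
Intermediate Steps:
$x{\left(b \right)} = 0$ ($x{\left(b \right)} = -2 + 2 = 0$)
$26 \cdot 30 + x{\left(-3 \right)} = 26 \cdot 30 + 0 = 780 + 0 = 780$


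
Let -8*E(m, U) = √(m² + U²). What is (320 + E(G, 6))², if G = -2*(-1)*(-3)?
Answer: 819209/8 - 480*√2 ≈ 1.0172e+5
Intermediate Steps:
G = -6 (G = 2*(-3) = -6)
E(m, U) = -√(U² + m²)/8 (E(m, U) = -√(m² + U²)/8 = -√(U² + m²)/8)
(320 + E(G, 6))² = (320 - √(6² + (-6)²)/8)² = (320 - √(36 + 36)/8)² = (320 - 3*√2/4)²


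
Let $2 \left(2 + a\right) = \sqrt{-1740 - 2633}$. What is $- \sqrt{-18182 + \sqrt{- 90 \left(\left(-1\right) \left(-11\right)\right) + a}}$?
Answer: $- \frac{\sqrt{-72728 + 2 \sqrt{2} \sqrt{-1984 + i \sqrt{4373}}}}{2} \approx -0.11681 - 134.84 i$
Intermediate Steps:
$a = -2 + \frac{i \sqrt{4373}}{2}$ ($a = -2 + \frac{\sqrt{-1740 - 2633}}{2} = -2 + \frac{\sqrt{-4373}}{2} = -2 + \frac{i \sqrt{4373}}{2} \approx -2.0 + 33.064 i$)
$- \sqrt{-18182 + \sqrt{- 90 \left(\left(-1\right) \left(-11\right)\right) + a}} = - \sqrt{-18182 + \sqrt{- 90 \left(\left(-1\right) \left(-11\right)\right) - \left(2 - \frac{i \sqrt{4373}}{2}\right)}} = - \sqrt{-18182 + \sqrt{\left(-90\right) 11 - \left(2 - \frac{i \sqrt{4373}}{2}\right)}} = - \sqrt{-18182 + \sqrt{-990 - \left(2 - \frac{i \sqrt{4373}}{2}\right)}} = - \sqrt{-18182 + \sqrt{-992 + \frac{i \sqrt{4373}}{2}}}$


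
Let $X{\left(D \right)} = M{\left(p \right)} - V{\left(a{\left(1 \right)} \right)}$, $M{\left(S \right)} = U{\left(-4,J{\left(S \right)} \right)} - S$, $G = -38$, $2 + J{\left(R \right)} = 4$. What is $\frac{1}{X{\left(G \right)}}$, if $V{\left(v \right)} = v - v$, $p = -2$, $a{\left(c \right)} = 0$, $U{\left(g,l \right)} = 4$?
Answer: $\frac{1}{6} \approx 0.16667$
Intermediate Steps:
$J{\left(R \right)} = 2$ ($J{\left(R \right)} = -2 + 4 = 2$)
$V{\left(v \right)} = 0$
$M{\left(S \right)} = 4 - S$
$X{\left(D \right)} = 6$ ($X{\left(D \right)} = \left(4 - -2\right) - 0 = \left(4 + 2\right) + 0 = 6 + 0 = 6$)
$\frac{1}{X{\left(G \right)}} = \frac{1}{6}$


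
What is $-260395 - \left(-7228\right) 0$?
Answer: $-260395$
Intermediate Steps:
$-260395 - \left(-7228\right) 0 = -260395 - 0 = -260395 + 0 = -260395$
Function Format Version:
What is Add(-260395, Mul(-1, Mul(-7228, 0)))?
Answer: -260395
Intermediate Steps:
Add(-260395, Mul(-1, Mul(-7228, 0))) = Add(-260395, Mul(-1, 0)) = Add(-260395, 0) = -260395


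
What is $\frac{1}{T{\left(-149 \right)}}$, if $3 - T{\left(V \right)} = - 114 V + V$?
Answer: $- \frac{1}{16834} \approx -5.9404 \cdot 10^{-5}$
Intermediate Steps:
$T{\left(V \right)} = 3 + 113 V$ ($T{\left(V \right)} = 3 - \left(- 114 V + V\right) = 3 - - 113 V = 3 + 113 V$)
$\frac{1}{T{\left(-149 \right)}} = \frac{1}{3 + 113 \left(-149\right)} = \frac{1}{3 - 16837} = \frac{1}{-16834} = - \frac{1}{16834}$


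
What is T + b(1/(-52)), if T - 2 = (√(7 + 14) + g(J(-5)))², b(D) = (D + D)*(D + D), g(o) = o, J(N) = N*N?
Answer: 438049/676 + 50*√21 ≈ 877.13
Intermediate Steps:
J(N) = N²
b(D) = 4*D² (b(D) = (2*D)*(2*D) = 4*D²)
T = 2 + (25 + √21)² (T = 2 + (√(7 + 14) + (-5)²)² = 2 + (√21 + 25)² = 2 + (25 + √21)² ≈ 877.13)
T + b(1/(-52)) = (648 + 50*√21) + 4*(1/(-52))² = (648 + 50*√21) + 4*(-1/52)² = (648 + 50*√21) + 4*(1/2704) = (648 + 50*√21) + 1/676 = 438049/676 + 50*√21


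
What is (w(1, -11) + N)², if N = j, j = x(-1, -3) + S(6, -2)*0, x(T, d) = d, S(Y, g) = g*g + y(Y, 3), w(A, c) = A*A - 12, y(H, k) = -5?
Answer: 196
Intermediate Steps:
w(A, c) = -12 + A² (w(A, c) = A² - 12 = -12 + A²)
S(Y, g) = -5 + g² (S(Y, g) = g*g - 5 = g² - 5 = -5 + g²)
j = -3 (j = -3 + (-5 + (-2)²)*0 = -3 + (-5 + 4)*0 = -3 - 1*0 = -3 + 0 = -3)
N = -3
(w(1, -11) + N)² = ((-12 + 1²) - 3)² = ((-12 + 1) - 3)² = (-11 - 3)² = (-14)² = 196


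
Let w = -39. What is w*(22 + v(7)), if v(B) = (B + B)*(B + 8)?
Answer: -9048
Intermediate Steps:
v(B) = 2*B*(8 + B) (v(B) = (2*B)*(8 + B) = 2*B*(8 + B))
w*(22 + v(7)) = -39*(22 + 2*7*(8 + 7)) = -39*(22 + 2*7*15) = -39*(22 + 210) = -39*232 = -9048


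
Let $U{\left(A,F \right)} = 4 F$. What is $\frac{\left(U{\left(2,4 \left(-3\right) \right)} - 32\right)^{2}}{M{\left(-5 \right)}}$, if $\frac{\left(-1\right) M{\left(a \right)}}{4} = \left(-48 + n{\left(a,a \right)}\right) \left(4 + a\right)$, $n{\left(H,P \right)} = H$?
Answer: $- \frac{1600}{53} \approx -30.189$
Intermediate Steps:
$M{\left(a \right)} = - 4 \left(-48 + a\right) \left(4 + a\right)$
$\frac{\left(U{\left(2,4 \left(-3\right) \right)} - 32\right)^{2}}{M{\left(-5 \right)}} = \frac{\left(4 \cdot 4 \left(-3\right) - 32\right)^{2}}{768 - 4 \left(-5\right)^{2} + 176 \left(-5\right)} = \frac{\left(4 \left(-12\right) - 32\right)^{2}}{768 - 100 - 880} = \frac{\left(-48 - 32\right)^{2}}{768 - 100 - 880} = \frac{\left(-80\right)^{2}}{-212} = 6400 \left(- \frac{1}{212}\right) = - \frac{1600}{53}$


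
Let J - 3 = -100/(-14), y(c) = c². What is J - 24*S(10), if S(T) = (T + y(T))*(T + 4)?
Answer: -258649/7 ≈ -36950.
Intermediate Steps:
J = 71/7 (J = 3 - 100/(-14) = 3 - 100*(-1/14) = 3 + 50/7 = 71/7 ≈ 10.143)
S(T) = (4 + T)*(T + T²) (S(T) = (T + T²)*(T + 4) = (T + T²)*(4 + T) = (4 + T)*(T + T²))
J - 24*S(10) = 71/7 - 240*(4 + 10² + 5*10) = 71/7 - 240*(4 + 100 + 50) = 71/7 - 240*154 = 71/7 - 24*1540 = 71/7 - 36960 = -258649/7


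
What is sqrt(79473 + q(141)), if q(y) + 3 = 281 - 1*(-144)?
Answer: 29*sqrt(95) ≈ 282.66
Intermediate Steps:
q(y) = 422 (q(y) = -3 + (281 - 1*(-144)) = -3 + (281 + 144) = -3 + 425 = 422)
sqrt(79473 + q(141)) = sqrt(79473 + 422) = sqrt(79895) = 29*sqrt(95)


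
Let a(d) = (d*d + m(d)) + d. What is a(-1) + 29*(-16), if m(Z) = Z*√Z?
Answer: -464 - I ≈ -464.0 - 1.0*I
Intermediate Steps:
m(Z) = Z^(3/2)
a(d) = d + d² + d^(3/2) (a(d) = (d*d + d^(3/2)) + d = (d² + d^(3/2)) + d = d + d² + d^(3/2))
a(-1) + 29*(-16) = (-1 + (-1)² + (-1)^(3/2)) + 29*(-16) = (-1 + 1 - I) - 464 = -I - 464 = -464 - I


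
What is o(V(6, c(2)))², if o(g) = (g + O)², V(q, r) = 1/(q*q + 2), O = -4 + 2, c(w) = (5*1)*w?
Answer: 31640625/2085136 ≈ 15.174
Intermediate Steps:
c(w) = 5*w
O = -2
V(q, r) = 1/(2 + q²) (V(q, r) = 1/(q² + 2) = 1/(2 + q²))
o(g) = (-2 + g)² (o(g) = (g - 2)² = (-2 + g)²)
o(V(6, c(2)))² = ((-2 + 1/(2 + 6²))²)² = ((-2 + 1/(2 + 36))²)² = ((-2 + 1/38)²)² = ((-75/38)²)² = (5625/1444)² = 31640625/2085136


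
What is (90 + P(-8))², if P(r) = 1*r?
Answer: 6724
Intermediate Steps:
P(r) = r
(90 + P(-8))² = (90 - 8)² = 82² = 6724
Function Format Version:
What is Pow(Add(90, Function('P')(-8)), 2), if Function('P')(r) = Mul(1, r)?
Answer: 6724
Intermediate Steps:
Function('P')(r) = r
Pow(Add(90, Function('P')(-8)), 2) = Pow(Add(90, -8), 2) = Pow(82, 2) = 6724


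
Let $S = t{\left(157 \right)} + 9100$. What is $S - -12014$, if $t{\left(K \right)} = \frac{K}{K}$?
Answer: $21115$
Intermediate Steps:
$t{\left(K \right)} = 1$
$S = 9101$ ($S = 1 + 9100 = 9101$)
$S - -12014 = 9101 - -12014 = 9101 + 12014 = 21115$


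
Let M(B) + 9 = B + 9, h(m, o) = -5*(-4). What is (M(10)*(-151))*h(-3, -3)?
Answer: -30200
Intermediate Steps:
h(m, o) = 20
M(B) = B (M(B) = -9 + (B + 9) = -9 + (9 + B) = B)
(M(10)*(-151))*h(-3, -3) = (10*(-151))*20 = -1510*20 = -30200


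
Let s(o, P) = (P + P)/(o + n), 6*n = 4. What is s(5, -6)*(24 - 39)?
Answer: 540/17 ≈ 31.765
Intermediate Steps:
n = ⅔ (n = (⅙)*4 = ⅔ ≈ 0.66667)
s(o, P) = 2*P/(⅔ + o) (s(o, P) = (P + P)/(o + ⅔) = (2*P)/(⅔ + o) = 2*P/(⅔ + o))
s(5, -6)*(24 - 39) = (6*(-6)/(2 + 3*5))*(24 - 39) = (6*(-6)/(2 + 15))*(-15) = (6*(-6)/17)*(-15) = (6*(-6)*(1/17))*(-15) = -36/17*(-15) = 540/17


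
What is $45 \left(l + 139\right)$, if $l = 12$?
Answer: $6795$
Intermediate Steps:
$45 \left(l + 139\right) = 45 \left(12 + 139\right) = 45 \cdot 151 = 6795$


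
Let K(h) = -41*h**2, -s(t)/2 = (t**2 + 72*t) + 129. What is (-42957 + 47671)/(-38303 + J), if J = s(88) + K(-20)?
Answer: -4714/83121 ≈ -0.056713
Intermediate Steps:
s(t) = -258 - 144*t - 2*t**2 (s(t) = -2*((t**2 + 72*t) + 129) = -2*(129 + t**2 + 72*t) = -258 - 144*t - 2*t**2)
J = -44818 (J = (-258 - 144*88 - 2*88**2) - 41*(-20)**2 = (-258 - 12672 - 2*7744) - 41*400 = (-258 - 12672 - 15488) - 16400 = -28418 - 16400 = -44818)
(-42957 + 47671)/(-38303 + J) = (-42957 + 47671)/(-38303 - 44818) = 4714/(-83121) = 4714*(-1/83121) = -4714/83121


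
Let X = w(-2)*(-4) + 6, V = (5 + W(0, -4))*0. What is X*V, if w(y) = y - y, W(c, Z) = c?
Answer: 0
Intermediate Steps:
w(y) = 0
V = 0 (V = (5 + 0)*0 = 5*0 = 0)
X = 6 (X = 0*(-4) + 6 = 0 + 6 = 6)
X*V = 6*0 = 0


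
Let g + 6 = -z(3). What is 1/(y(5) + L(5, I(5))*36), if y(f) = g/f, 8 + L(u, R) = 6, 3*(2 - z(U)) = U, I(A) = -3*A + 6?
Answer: -5/367 ≈ -0.013624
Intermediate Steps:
I(A) = 6 - 3*A
z(U) = 2 - U/3
L(u, R) = -2 (L(u, R) = -8 + 6 = -2)
g = -7 (g = -6 - (2 - ⅓*3) = -6 - (2 - 1) = -6 - 1*1 = -6 - 1 = -7)
y(f) = -7/f
1/(y(5) + L(5, I(5))*36) = 1/(-7/5 - 2*36) = 1/(-7*⅕ - 72) = 1/(-7/5 - 72) = 1/(-367/5) = -5/367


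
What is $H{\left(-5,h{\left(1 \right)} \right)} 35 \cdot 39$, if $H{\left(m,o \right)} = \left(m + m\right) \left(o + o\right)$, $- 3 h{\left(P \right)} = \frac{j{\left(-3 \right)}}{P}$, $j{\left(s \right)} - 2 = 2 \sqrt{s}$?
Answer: $18200 + 18200 i \sqrt{3} \approx 18200.0 + 31523.0 i$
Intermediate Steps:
$j{\left(s \right)} = 2 + 2 \sqrt{s}$
$h{\left(P \right)} = - \frac{2 + 2 i \sqrt{3}}{3 P}$ ($h{\left(P \right)} = - \frac{\left(2 + 2 \sqrt{-3}\right) \frac{1}{P}}{3} = - \frac{\left(2 + 2 i \sqrt{3}\right) \frac{1}{P}}{3} = - \frac{\frac{1}{P} \left(2 + 2 i \sqrt{3}\right)}{3} = - \frac{2 + 2 i \sqrt{3}}{3 P}$)
$H{\left(m,o \right)} = 4 m o$ ($H{\left(m,o \right)} = 2 m 2 o = 4 m o$)
$H{\left(-5,h{\left(1 \right)} \right)} 35 \cdot 39 = 4 \left(-5\right) \frac{2 \left(-1 - i \sqrt{3}\right)}{3 \cdot 1} \cdot 35 \cdot 39 = 4 \left(-5\right) \frac{2}{3} \cdot 1 \left(-1 - i \sqrt{3}\right) 35 \cdot 39 = 4 \left(-5\right) \left(- \frac{2}{3} - \frac{2 i \sqrt{3}}{3}\right) 35 \cdot 39 = \left(\frac{40}{3} + \frac{40 i \sqrt{3}}{3}\right) 35 \cdot 39 = \left(\frac{1400}{3} + \frac{1400 i \sqrt{3}}{3}\right) 39 = 18200 + 18200 i \sqrt{3}$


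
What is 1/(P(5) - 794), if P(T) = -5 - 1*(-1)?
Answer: -1/798 ≈ -0.0012531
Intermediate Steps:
P(T) = -4 (P(T) = -5 + 1 = -4)
1/(P(5) - 794) = 1/(-4 - 794) = 1/(-798) = -1/798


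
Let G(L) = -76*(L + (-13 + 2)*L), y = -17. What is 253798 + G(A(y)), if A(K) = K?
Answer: 240878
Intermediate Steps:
G(L) = 760*L (G(L) = -76*(L - 11*L) = -(-760)*L = 760*L)
253798 + G(A(y)) = 253798 + 760*(-17) = 253798 - 12920 = 240878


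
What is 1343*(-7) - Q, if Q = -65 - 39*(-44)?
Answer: -11052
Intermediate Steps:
Q = 1651 (Q = -65 + 1716 = 1651)
1343*(-7) - Q = 1343*(-7) - 1*1651 = -9401 - 1651 = -11052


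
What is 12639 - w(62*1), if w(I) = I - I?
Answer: 12639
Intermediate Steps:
w(I) = 0
12639 - w(62*1) = 12639 - 1*0 = 12639 + 0 = 12639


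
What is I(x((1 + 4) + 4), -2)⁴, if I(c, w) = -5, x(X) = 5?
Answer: 625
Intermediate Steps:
I(x((1 + 4) + 4), -2)⁴ = (-5)⁴ = 625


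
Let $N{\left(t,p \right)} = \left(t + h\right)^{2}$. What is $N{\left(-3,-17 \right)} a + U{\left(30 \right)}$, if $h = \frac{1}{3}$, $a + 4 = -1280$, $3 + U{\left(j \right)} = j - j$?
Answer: $- \frac{27401}{3} \approx -9133.7$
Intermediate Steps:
$U{\left(j \right)} = -3$ ($U{\left(j \right)} = -3 + \left(j - j\right) = -3 + 0 = -3$)
$a = -1284$ ($a = -4 - 1280 = -1284$)
$h = \frac{1}{3} \approx 0.33333$
$N{\left(t,p \right)} = \left(\frac{1}{3} + t\right)^{2}$ ($N{\left(t,p \right)} = \left(t + \frac{1}{3}\right)^{2} = \left(\frac{1}{3} + t\right)^{2}$)
$N{\left(-3,-17 \right)} a + U{\left(30 \right)} = \frac{\left(1 + 3 \left(-3\right)\right)^{2}}{9} \left(-1284\right) - 3 = \frac{\left(1 - 9\right)^{2}}{9} \left(-1284\right) - 3 = \frac{\left(-8\right)^{2}}{9} \left(-1284\right) - 3 = \frac{1}{9} \cdot 64 \left(-1284\right) - 3 = \frac{64}{9} \left(-1284\right) - 3 = - \frac{27392}{3} - 3 = - \frac{27401}{3}$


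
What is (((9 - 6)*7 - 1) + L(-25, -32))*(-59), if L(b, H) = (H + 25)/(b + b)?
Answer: -59413/50 ≈ -1188.3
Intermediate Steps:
L(b, H) = (25 + H)/(2*b) (L(b, H) = (25 + H)/((2*b)) = (25 + H)*(1/(2*b)) = (25 + H)/(2*b))
(((9 - 6)*7 - 1) + L(-25, -32))*(-59) = (((9 - 6)*7 - 1) + (½)*(25 - 32)/(-25))*(-59) = ((3*7 - 1) + (½)*(-1/25)*(-7))*(-59) = ((21 - 1) + 7/50)*(-59) = (20 + 7/50)*(-59) = (1007/50)*(-59) = -59413/50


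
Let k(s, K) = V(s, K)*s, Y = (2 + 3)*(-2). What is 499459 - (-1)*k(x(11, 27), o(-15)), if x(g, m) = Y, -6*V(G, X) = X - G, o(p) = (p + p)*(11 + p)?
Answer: 1499027/3 ≈ 4.9968e+5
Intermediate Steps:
Y = -10 (Y = 5*(-2) = -10)
o(p) = 2*p*(11 + p) (o(p) = (2*p)*(11 + p) = 2*p*(11 + p))
V(G, X) = -X/6 + G/6 (V(G, X) = -(X - G)/6 = -X/6 + G/6)
x(g, m) = -10
k(s, K) = s*(-K/6 + s/6) (k(s, K) = (-K/6 + s/6)*s = s*(-K/6 + s/6))
499459 - (-1)*k(x(11, 27), o(-15)) = 499459 - (-1)*(1/6)*(-10)*(-10 - 2*(-15)*(11 - 15)) = 499459 - (-1)*(1/6)*(-10)*(-10 - 2*(-15)*(-4)) = 499459 - (-1)*(1/6)*(-10)*(-10 - 1*120) = 499459 - (-1)*(1/6)*(-10)*(-10 - 120) = 499459 - (-1)*(1/6)*(-10)*(-130) = 499459 - (-1)*650/3 = 499459 - 1*(-650/3) = 499459 + 650/3 = 1499027/3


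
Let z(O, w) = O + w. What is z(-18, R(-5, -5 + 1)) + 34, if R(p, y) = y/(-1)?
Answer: 20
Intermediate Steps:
R(p, y) = -y (R(p, y) = y*(-1) = -y)
z(-18, R(-5, -5 + 1)) + 34 = (-18 - (-5 + 1)) + 34 = (-18 - 1*(-4)) + 34 = (-18 + 4) + 34 = -14 + 34 = 20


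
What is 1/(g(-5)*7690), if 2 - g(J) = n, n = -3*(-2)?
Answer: -1/30760 ≈ -3.2510e-5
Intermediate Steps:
n = 6
g(J) = -4 (g(J) = 2 - 1*6 = 2 - 6 = -4)
1/(g(-5)*7690) = 1/(-4*7690) = 1/(-30760) = -1/30760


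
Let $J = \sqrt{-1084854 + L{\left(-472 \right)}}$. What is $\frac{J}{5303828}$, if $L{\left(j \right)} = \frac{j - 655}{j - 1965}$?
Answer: $\frac{i \sqrt{6442911529027}}{12925428836} \approx 0.00019638 i$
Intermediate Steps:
$L{\left(j \right)} = \frac{-655 + j}{-1965 + j}$
$J = \frac{i \sqrt{6442911529027}}{2437}$ ($J = \sqrt{-1084854 + \frac{-655 - 472}{-1965 - 472}} = \sqrt{-1084854 + \frac{1}{-2437} \left(-1127\right)} = \sqrt{-1084854 - - \frac{1127}{2437}} = \sqrt{-1084854 + \frac{1127}{2437}} = \sqrt{- \frac{2643788071}{2437}} = \frac{i \sqrt{6442911529027}}{2437} \approx 1041.6 i$)
$\frac{J}{5303828} = \frac{\frac{1}{2437} i \sqrt{6442911529027}}{5303828} = \frac{i \sqrt{6442911529027}}{2437} \cdot \frac{1}{5303828} = \frac{i \sqrt{6442911529027}}{12925428836}$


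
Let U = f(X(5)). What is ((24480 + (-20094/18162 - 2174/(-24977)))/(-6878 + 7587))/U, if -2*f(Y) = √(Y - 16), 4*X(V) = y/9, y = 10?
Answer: 3701485221290*I*√566/5056664160071 ≈ 17.415*I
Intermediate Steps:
X(V) = 5/18 (X(V) = (10/9)/4 = (10*(⅑))/4 = (¼)*(10/9) = 5/18)
f(Y) = -√(-16 + Y)/2 (f(Y) = -√(Y - 16)/2 = -√(-16 + Y)/2)
U = -I*√566/12 (U = -√(-16 + 5/18)/2 = -I*√566/12 ≈ -1.9826*I)
((24480 + (-20094/18162 - 2174/(-24977)))/(-6878 + 7587))/U = ((24480 + (-20094/18162 - 2174/(-24977)))/(-6878 + 7587))/((-I*√566/12)) = ((24480 + (-20094*1/18162 - 2174*(-1/24977)))/709)*(6*I*√566/283) = ((24480 + (-3349/3027 + 2174/24977))*(1/709))*(6*I*√566/283) = ((24480 - 77067275/75605379)*(1/709))*(6*I*√566/283) = ((1850742610645/75605379)*(1/709))*(6*I*√566/283) = 1850742610645*(6*I*√566/283)/53604213711 = 3701485221290*I*√566/5056664160071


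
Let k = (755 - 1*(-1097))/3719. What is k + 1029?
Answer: 3828703/3719 ≈ 1029.5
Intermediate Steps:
k = 1852/3719 (k = (755 + 1097)*(1/3719) = 1852*(1/3719) = 1852/3719 ≈ 0.49798)
k + 1029 = 1852/3719 + 1029 = 3828703/3719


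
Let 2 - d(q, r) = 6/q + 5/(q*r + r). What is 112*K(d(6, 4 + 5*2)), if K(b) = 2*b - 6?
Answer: -3216/7 ≈ -459.43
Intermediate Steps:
d(q, r) = 2 - 6/q - 5/(r + q*r) (d(q, r) = 2 - (6/q + 5/(q*r + r)) = 2 - (6/q + 5/(r + q*r)) = 2 - (5/(r + q*r) + 6/q) = 2 + (-6/q - 5/(r + q*r)) = 2 - 6/q - 5/(r + q*r))
K(b) = -6 + 2*b
112*K(d(6, 4 + 5*2)) = 112*(-6 + 2*((-6*(4 + 5*2) - 5*6 - 4*6*(4 + 5*2) + 2*(4 + 5*2)*6²)/(6*(4 + 5*2)*(1 + 6)))) = 112*(-6 + 2*((⅙)*(-6*(4 + 10) - 30 - 4*6*(4 + 10) + 2*(4 + 10)*36)/((4 + 10)*7))) = 112*(-6 + 2*((⅙)*(⅐)*(-6*14 - 30 - 4*6*14 + 2*14*36)/14)) = 112*(-6 + 2*((⅙)*(1/14)*(⅐)*(-84 - 30 - 336 + 1008))) = 112*(-6 + 2*((⅙)*(1/14)*(⅐)*558)) = 112*(-6 + 2*(93/98)) = 112*(-6 + 93/49) = 112*(-201/49) = -3216/7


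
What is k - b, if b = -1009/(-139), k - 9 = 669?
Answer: 93233/139 ≈ 670.74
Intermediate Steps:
k = 678 (k = 9 + 669 = 678)
b = 1009/139 (b = -1009*(-1/139) = 1009/139 ≈ 7.2590)
k - b = 678 - 1*1009/139 = 678 - 1009/139 = 93233/139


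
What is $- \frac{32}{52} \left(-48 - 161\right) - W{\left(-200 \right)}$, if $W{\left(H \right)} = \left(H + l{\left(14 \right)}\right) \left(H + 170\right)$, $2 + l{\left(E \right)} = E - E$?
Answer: $- \frac{77108}{13} \approx -5931.4$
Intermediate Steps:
$l{\left(E \right)} = -2$ ($l{\left(E \right)} = -2 + \left(E - E\right) = -2 + 0 = -2$)
$W{\left(H \right)} = \left(-2 + H\right) \left(170 + H\right)$ ($W{\left(H \right)} = \left(H - 2\right) \left(H + 170\right) = \left(-2 + H\right) \left(170 + H\right)$)
$- \frac{32}{52} \left(-48 - 161\right) - W{\left(-200 \right)} = - \frac{32}{52} \left(-48 - 161\right) - \left(-340 + \left(-200\right)^{2} + 168 \left(-200\right)\right) = \left(-32\right) \frac{1}{52} \left(-48 - 161\right) - \left(-340 + 40000 - 33600\right) = \left(- \frac{8}{13}\right) \left(-209\right) - 6060 = \frac{1672}{13} - 6060 = - \frac{77108}{13}$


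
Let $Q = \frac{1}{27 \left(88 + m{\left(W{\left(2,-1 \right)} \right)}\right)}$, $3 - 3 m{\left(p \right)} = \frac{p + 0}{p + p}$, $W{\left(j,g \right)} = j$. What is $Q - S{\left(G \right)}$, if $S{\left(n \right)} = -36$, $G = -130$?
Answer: $\frac{172694}{4797} \approx 36.0$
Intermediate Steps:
$m{\left(p \right)} = \frac{5}{6}$ ($m{\left(p \right)} = 1 - \frac{\left(p + 0\right) \frac{1}{p + p}}{3} = 1 - \frac{p \frac{1}{2 p}}{3} = 1 - \frac{1}{6} = \frac{5}{6}$)
$Q = \frac{2}{4797}$ ($Q = \frac{1}{27 \left(88 + \frac{5}{6}\right)} = \frac{1}{27 \cdot \frac{533}{6}} = \frac{1}{\frac{4797}{2}} = \frac{2}{4797} \approx 0.00041693$)
$Q - S{\left(G \right)} = \frac{2}{4797} - -36 = \frac{2}{4797} + 36 = \frac{172694}{4797}$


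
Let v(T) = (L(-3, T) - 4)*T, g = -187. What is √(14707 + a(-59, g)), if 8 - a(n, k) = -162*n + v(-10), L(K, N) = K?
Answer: √5087 ≈ 71.323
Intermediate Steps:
v(T) = -7*T (v(T) = (-3 - 4)*T = -7*T)
a(n, k) = -62 + 162*n (a(n, k) = 8 - (-162*n - 7*(-10)) = 8 - (-162*n + 70) = 8 - (70 - 162*n) = 8 + (-70 + 162*n) = -62 + 162*n)
√(14707 + a(-59, g)) = √(14707 + (-62 + 162*(-59))) = √(14707 + (-62 - 9558)) = √(14707 - 9620) = √5087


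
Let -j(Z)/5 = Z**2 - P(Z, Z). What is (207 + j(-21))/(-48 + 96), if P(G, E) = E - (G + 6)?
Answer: -169/4 ≈ -42.250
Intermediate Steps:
P(G, E) = -6 + E - G (P(G, E) = E - (6 + G) = E + (-6 - G) = -6 + E - G)
j(Z) = -30 - 5*Z**2 (j(Z) = -5*(Z**2 - (-6 + Z - Z)) = -5*(Z**2 - 1*(-6)) = -5*(Z**2 + 6) = -5*(6 + Z**2) = -30 - 5*Z**2)
(207 + j(-21))/(-48 + 96) = (207 + (-30 - 5*(-21)**2))/(-48 + 96) = (207 + (-30 - 5*441))/48 = (207 + (-30 - 2205))*(1/48) = (207 - 2235)*(1/48) = -2028*1/48 = -169/4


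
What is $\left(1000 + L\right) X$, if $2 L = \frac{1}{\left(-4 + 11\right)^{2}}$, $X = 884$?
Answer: $\frac{43316442}{49} \approx 8.8401 \cdot 10^{5}$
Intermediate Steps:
$L = \frac{1}{98}$ ($L = \frac{1}{2 \left(-4 + 11\right)^{2}} = \frac{1}{2 \cdot 7^{2}} = \frac{1}{2 \cdot 49} = \frac{1}{2} \cdot \frac{1}{49} = \frac{1}{98} \approx 0.010204$)
$\left(1000 + L\right) X = \left(1000 + \frac{1}{98}\right) 884 = \frac{98001}{98} \cdot 884 = \frac{43316442}{49}$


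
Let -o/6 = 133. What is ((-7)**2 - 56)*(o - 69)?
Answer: 6069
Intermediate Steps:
o = -798 (o = -6*133 = -798)
((-7)**2 - 56)*(o - 69) = ((-7)**2 - 56)*(-798 - 69) = (49 - 56)*(-867) = -7*(-867) = 6069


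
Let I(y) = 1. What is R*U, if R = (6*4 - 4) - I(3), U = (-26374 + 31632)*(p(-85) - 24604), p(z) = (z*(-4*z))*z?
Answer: 242951274192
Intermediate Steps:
p(z) = -4*z**3 (p(z) = (-4*z**2)*z = -4*z**3)
U = 12786909168 (U = (-26374 + 31632)*(-4*(-85)**3 - 24604) = 5258*(-4*(-614125) - 24604) = 5258*(2456500 - 24604) = 5258*2431896 = 12786909168)
R = 19 (R = (6*4 - 4) - 1*1 = (24 - 4) - 1 = 20 - 1 = 19)
R*U = 19*12786909168 = 242951274192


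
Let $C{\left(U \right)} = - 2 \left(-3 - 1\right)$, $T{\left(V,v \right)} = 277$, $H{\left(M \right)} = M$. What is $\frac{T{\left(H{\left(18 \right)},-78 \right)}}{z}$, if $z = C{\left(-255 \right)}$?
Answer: $\frac{277}{8} \approx 34.625$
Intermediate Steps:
$C{\left(U \right)} = 8$ ($C{\left(U \right)} = \left(-2\right) \left(-4\right) = 8$)
$z = 8$
$\frac{T{\left(H{\left(18 \right)},-78 \right)}}{z} = \frac{277}{8}$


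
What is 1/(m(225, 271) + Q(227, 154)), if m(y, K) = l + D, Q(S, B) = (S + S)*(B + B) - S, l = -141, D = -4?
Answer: 1/139460 ≈ 7.1705e-6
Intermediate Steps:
Q(S, B) = -S + 4*B*S (Q(S, B) = (2*S)*(2*B) - S = 4*B*S - S = -S + 4*B*S)
m(y, K) = -145 (m(y, K) = -141 - 4 = -145)
1/(m(225, 271) + Q(227, 154)) = 1/(-145 + 227*(-1 + 4*154)) = 1/(-145 + 227*(-1 + 616)) = 1/(-145 + 227*615) = 1/(-145 + 139605) = 1/139460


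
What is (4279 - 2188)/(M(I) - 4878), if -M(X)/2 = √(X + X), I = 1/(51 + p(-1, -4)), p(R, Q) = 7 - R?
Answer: -17699823/41291122 + 123*√118/41291122 ≈ -0.42863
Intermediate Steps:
I = 1/59 (I = 1/(51 + (7 - 1*(-1))) = 1/(51 + (7 + 1)) = 1/(51 + 8) = 1/59 ≈ 0.016949)
M(X) = -2*√2*√X (M(X) = -2*√(X + X) = -2*√2*√X)
(4279 - 2188)/(M(I) - 4878) = (4279 - 2188)/(-2*√2*√(1/59) - 4878) = 2091/(-2*√2*√59/59 - 4878) = 2091/(-2*√118/59 - 4878) = 2091/(-4878 - 2*√118/59)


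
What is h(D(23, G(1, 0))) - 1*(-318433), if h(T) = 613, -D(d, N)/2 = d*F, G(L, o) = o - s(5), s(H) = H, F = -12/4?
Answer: 319046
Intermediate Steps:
F = -3 (F = -12*¼ = -3)
G(L, o) = -5 + o (G(L, o) = o - 1*5 = o - 5 = -5 + o)
D(d, N) = 6*d (D(d, N) = -2*d*(-3) = -(-6)*d = 6*d)
h(D(23, G(1, 0))) - 1*(-318433) = 613 - 1*(-318433) = 613 + 318433 = 319046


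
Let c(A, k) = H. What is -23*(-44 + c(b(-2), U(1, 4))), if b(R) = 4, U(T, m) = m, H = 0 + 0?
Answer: 1012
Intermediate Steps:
H = 0
c(A, k) = 0
-23*(-44 + c(b(-2), U(1, 4))) = -23*(-44 + 0) = -23*(-44) = 1012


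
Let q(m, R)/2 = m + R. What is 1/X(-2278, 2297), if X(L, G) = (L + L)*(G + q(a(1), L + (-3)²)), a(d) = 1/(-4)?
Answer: 1/10212274 ≈ 9.7921e-8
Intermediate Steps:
a(d) = -¼
q(m, R) = 2*R + 2*m (q(m, R) = 2*(m + R) = 2*(R + m) = 2*R + 2*m)
X(L, G) = 2*L*(35/2 + G + 2*L) (X(L, G) = (L + L)*(G + (2*(L + (-3)²) + 2*(-¼))) = (2*L)*(G + (2*(L + 9) - ½)) = (2*L)*(G + (2*(9 + L) - ½)) = (2*L)*(G + ((18 + 2*L) - ½)) = (2*L)*(G + (35/2 + 2*L)) = (2*L)*(35/2 + G + 2*L) = 2*L*(35/2 + G + 2*L))
1/X(-2278, 2297) = 1/(-2278*(35 + 2*2297 + 4*(-2278))) = 1/(-2278*(35 + 4594 - 9112)) = 1/(-2278*(-4483)) = 1/10212274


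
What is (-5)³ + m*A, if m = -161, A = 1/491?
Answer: -61536/491 ≈ -125.33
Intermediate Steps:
A = 1/491 ≈ 0.0020367
(-5)³ + m*A = (-5)³ - 161*1/491 = -125 - 161/491 = -61536/491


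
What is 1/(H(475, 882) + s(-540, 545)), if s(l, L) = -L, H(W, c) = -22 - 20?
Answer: -1/587 ≈ -0.0017036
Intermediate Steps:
H(W, c) = -42
1/(H(475, 882) + s(-540, 545)) = 1/(-42 - 1*545) = 1/(-42 - 545) = 1/(-587) = -1/587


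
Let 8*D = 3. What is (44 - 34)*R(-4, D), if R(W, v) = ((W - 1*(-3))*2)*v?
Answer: -15/2 ≈ -7.5000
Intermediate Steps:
D = 3/8 (D = (⅛)*3 = 3/8 ≈ 0.37500)
R(W, v) = v*(6 + 2*W) (R(W, v) = ((W + 3)*2)*v = ((3 + W)*2)*v = (6 + 2*W)*v = v*(6 + 2*W))
(44 - 34)*R(-4, D) = (44 - 34)*(2*(3/8)*(3 - 4)) = 10*(2*(3/8)*(-1)) = 10*(-¾) = -15/2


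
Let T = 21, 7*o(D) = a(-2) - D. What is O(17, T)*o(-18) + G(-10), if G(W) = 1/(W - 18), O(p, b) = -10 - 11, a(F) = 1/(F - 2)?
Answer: -373/7 ≈ -53.286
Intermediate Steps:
a(F) = 1/(-2 + F)
o(D) = -1/28 - D/7 (o(D) = (1/(-2 - 2) - D)/7 = (1/(-4) - D)/7 = (-1/4 - D)/7 = -1/28 - D/7)
O(p, b) = -21
G(W) = 1/(-18 + W)
O(17, T)*o(-18) + G(-10) = -21*(-1/28 - 1/7*(-18)) + 1/(-18 - 10) = -21*(-1/28 + 18/7) + 1/(-28) = -21*71/28 - 1/28 = -213/4 - 1/28 = -373/7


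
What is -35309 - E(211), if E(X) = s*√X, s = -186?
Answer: -35309 + 186*√211 ≈ -32607.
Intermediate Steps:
E(X) = -186*√X
-35309 - E(211) = -35309 - (-186)*√211 = -35309 + 186*√211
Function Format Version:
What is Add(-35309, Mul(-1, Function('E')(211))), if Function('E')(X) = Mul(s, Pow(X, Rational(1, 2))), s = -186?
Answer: Add(-35309, Mul(186, Pow(211, Rational(1, 2)))) ≈ -32607.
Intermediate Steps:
Function('E')(X) = Mul(-186, Pow(X, Rational(1, 2)))
Add(-35309, Mul(-1, Function('E')(211))) = Add(-35309, Mul(-1, Mul(-186, Pow(211, Rational(1, 2))))) = Add(-35309, Mul(186, Pow(211, Rational(1, 2))))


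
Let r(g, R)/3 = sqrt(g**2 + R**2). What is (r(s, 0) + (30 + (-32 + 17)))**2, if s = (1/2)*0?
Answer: 225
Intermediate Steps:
s = 0 (s = (1*(1/2))*0 = (1/2)*0 = 0)
r(g, R) = 3*sqrt(R**2 + g**2) (r(g, R) = 3*sqrt(g**2 + R**2) = 3*sqrt(R**2 + g**2))
(r(s, 0) + (30 + (-32 + 17)))**2 = (3*sqrt(0**2 + 0**2) + (30 + (-32 + 17)))**2 = (3*sqrt(0 + 0) + (30 - 15))**2 = (3*sqrt(0) + 15)**2 = (3*0 + 15)**2 = (0 + 15)**2 = 15**2 = 225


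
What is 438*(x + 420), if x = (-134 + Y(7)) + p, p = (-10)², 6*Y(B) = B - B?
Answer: 169068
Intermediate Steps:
Y(B) = 0 (Y(B) = (B - B)/6 = (⅙)*0 = 0)
p = 100
x = -34 (x = (-134 + 0) + 100 = -134 + 100 = -34)
438*(x + 420) = 438*(-34 + 420) = 438*386 = 169068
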